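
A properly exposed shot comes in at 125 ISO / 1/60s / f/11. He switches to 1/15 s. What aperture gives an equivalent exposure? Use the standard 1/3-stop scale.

f/22

Shutter speed: 1/60 → 1/50 → 1/40 → 1/30 → 1/25 → 1/20 → 1/15 — 2 stops slower (brighter).
Need 2 stops darker from the aperture: f/11 → f/13 → f/14 → f/16 → f/18 → f/20 → f/22.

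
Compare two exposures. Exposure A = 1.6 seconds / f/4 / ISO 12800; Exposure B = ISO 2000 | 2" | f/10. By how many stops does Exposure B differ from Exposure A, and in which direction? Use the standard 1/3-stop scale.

Aperture: f/4 → f/4.5 → f/5 → f/5.6 → f/6.3 → f/7.1 → f/8 → f/9 → f/10 — 2 2/3 stops narrower (darker).
Shutter speed: 1.6 → 2 — 1/3 stop longer (brighter).
ISO: 12800 → 10000 → 8000 → 6400 → 5000 → 4000 → 3200 → 2500 → 2000 — 2 2/3 stops dropped (darker).
Net: −2 2/3 +1/3 −2 2/3 = −5 stops.

5 stops darker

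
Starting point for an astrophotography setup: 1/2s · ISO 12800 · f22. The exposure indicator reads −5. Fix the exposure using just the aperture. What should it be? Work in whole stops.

Underexposed by 5 stops → need 5 stops brighter.
Aperture: f/22 → f/16 → f/11 → f/8 → f/5.6 → f/4.

f/4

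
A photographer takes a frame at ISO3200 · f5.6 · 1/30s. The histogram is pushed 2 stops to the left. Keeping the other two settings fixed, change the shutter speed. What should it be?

Underexposed by 2 stops → need 2 stops brighter.
Shutter speed: 1/30 → 1/15 → 1/8.

1/8s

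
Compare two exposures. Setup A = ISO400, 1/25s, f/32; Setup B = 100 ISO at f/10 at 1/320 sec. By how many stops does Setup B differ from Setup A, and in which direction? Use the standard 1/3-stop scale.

2 1/3 stops darker

Aperture: f/32 → f/29 → f/25 → f/22 → f/20 → f/18 → f/16 → f/14 → f/13 → f/11 → f/10 — 3 1/3 stops wider (brighter).
Shutter speed: 1/25 → 1/30 → 1/40 → 1/50 → 1/60 → 1/80 → 1/100 → 1/125 → 1/160 → 1/200 → 1/250 → 1/320 — 3 2/3 stops shorter (darker).
ISO: 400 → 320 → 250 → 200 → 160 → 125 → 100 — 2 stops lower (darker).
Net: +3 1/3 −3 2/3 −2 = −2 1/3 stops.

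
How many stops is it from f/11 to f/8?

f/11 → f/8 — count the steps: 1 stop.

1 stop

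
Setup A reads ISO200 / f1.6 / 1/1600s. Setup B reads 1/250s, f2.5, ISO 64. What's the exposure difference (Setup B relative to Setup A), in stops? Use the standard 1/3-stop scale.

Aperture: f/1.6 → f/1.8 → f/2 → f/2.2 → f/2.5 — 1 1/3 stops stopped down (darker).
Shutter speed: 1/1600 → 1/1250 → 1/1000 → 1/800 → 1/640 → 1/500 → 1/400 → 1/320 → 1/250 — 2 2/3 stops slower (brighter).
ISO: 200 → 160 → 125 → 100 → 80 → 64 — 1 2/3 stops lower (darker).
Net: −1 1/3 +2 2/3 −1 2/3 = −1/3 stops.

1/3 stop darker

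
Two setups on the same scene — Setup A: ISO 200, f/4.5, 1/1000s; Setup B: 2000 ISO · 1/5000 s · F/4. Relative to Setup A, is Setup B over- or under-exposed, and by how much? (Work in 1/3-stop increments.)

Aperture: f/4.5 → f/4 — 1/3 stop opened up (brighter).
Shutter speed: 1/1000 → 1/1250 → 1/1600 → 1/2000 → 1/2500 → 1/3200 → 1/4000 → 1/5000 — 2 1/3 stops faster (darker).
ISO: 200 → 250 → 320 → 400 → 500 → 640 → 800 → 1000 → 1250 → 1600 → 2000 — 3 1/3 stops higher (brighter).
Net: +1/3 −2 1/3 +3 1/3 = +1 1/3 stops.

1 1/3 stops brighter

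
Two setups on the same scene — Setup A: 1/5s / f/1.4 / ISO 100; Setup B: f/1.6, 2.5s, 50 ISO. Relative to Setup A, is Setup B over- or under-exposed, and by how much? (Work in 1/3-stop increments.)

2 1/3 stops brighter

Aperture: f/1.4 → f/1.6 — 1/3 stop smaller aperture (darker).
Shutter speed: 1/5 → 1/4 → 0.3 → 0.4 → 0.5 → 0.6 → 0.8 → 1 → 1.3 → 1.6 → 2 → 2.5 — 3 2/3 stops slower (brighter).
ISO: 100 → 80 → 64 → 50 — 1 stop lower (darker).
Net: −1/3 +3 2/3 −1 = +2 1/3 stops.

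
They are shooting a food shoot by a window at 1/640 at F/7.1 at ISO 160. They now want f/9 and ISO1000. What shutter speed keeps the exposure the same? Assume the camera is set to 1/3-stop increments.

Aperture: f/7.1 → f/8 → f/9 — 2/3 stop narrower (darker).
ISO: 160 → 200 → 250 → 320 → 400 → 500 → 640 → 800 → 1000 — 2 2/3 stops raised (brighter).
Net change so far: 2 stops brighter. Offset with the shutter speed: 1/640 → 1/800 → 1/1000 → 1/1250 → 1/1600 → 1/2000 → 1/2500.

1/2500s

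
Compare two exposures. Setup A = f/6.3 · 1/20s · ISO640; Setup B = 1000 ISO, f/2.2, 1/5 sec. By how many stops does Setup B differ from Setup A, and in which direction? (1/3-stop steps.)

5 2/3 stops brighter

Aperture: f/6.3 → f/5.6 → f/5 → f/4.5 → f/4 → f/3.5 → f/3.2 → f/2.8 → f/2.5 → f/2.2 — 3 stops wider (brighter).
Shutter speed: 1/20 → 1/15 → 1/13 → 1/10 → 1/8 → 1/6 → 1/5 — 2 stops slower (brighter).
ISO: 640 → 800 → 1000 — 2/3 stop raised (brighter).
Net: +3 +2 +2/3 = +5 2/3 stops.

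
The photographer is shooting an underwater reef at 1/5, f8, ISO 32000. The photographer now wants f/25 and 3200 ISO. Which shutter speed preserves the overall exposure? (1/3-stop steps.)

20 s

Aperture: f/8 → f/9 → f/10 → f/11 → f/13 → f/14 → f/16 → f/18 → f/20 → f/22 → f/25 — 3 1/3 stops narrower (darker).
ISO: 32000 → 25600 → 20000 → 16000 → 12800 → 10000 → 8000 → 6400 → 5000 → 4000 → 3200 — 3 1/3 stops lower (darker).
Net change so far: 6 2/3 stops darker. Offset with the shutter speed: 1/5 → 1/4 → 0.3 → 0.4 → 0.5 → 0.6 → 0.8 → 1 → 1.3 → 1.6 → 2 → 2.5 → 3.2 → 4 → 5 → 6 → 8 → 10 → 13 → 15 → 20.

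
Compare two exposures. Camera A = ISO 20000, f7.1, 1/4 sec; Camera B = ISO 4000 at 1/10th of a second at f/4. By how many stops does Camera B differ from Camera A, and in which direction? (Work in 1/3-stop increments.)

2 stops darker

Aperture: f/7.1 → f/6.3 → f/5.6 → f/5 → f/4.5 → f/4 — 1 2/3 stops wider (brighter).
Shutter speed: 1/4 → 1/5 → 1/6 → 1/8 → 1/10 — 1 1/3 stops faster (darker).
ISO: 20000 → 16000 → 12800 → 10000 → 8000 → 6400 → 5000 → 4000 — 2 1/3 stops lower (darker).
Net: +1 2/3 −1 1/3 −2 1/3 = −2 stops.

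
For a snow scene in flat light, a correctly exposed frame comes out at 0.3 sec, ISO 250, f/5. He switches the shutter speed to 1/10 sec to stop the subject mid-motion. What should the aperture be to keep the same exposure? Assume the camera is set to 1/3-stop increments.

f/2.8

Shutter speed: 0.3 → 1/4 → 1/5 → 1/6 → 1/8 → 1/10 — 1 2/3 stops shorter (darker).
Need 1 2/3 stops brighter from the aperture: f/5 → f/4.5 → f/4 → f/3.5 → f/3.2 → f/2.8.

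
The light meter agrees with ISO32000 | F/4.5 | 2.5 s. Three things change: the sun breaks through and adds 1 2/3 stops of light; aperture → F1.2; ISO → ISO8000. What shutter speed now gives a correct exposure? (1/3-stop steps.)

1/4s

Scene light: 1 2/3 stops brighter.
Aperture: f/4.5 → f/4 → f/3.5 → f/3.2 → f/2.8 → f/2.5 → f/2.2 → f/2 → f/1.8 → f/1.6 → f/1.4 → f/1.2 — 3 2/3 stops larger aperture (brighter).
ISO: 32000 → 25600 → 20000 → 16000 → 12800 → 10000 → 8000 — 2 stops dropped (darker).
Net so far: 3 1/3 stops brighter. Shutter speed: 2.5 → 2 → 1.6 → 1.3 → 1 → 0.8 → 0.6 → 0.5 → 0.4 → 0.3 → 1/4.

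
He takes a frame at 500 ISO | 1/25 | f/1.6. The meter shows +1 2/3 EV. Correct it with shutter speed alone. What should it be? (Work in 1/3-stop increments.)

Overexposed by 1 2/3 stops → need 1 2/3 stops darker.
Shutter speed: 1/25 → 1/30 → 1/40 → 1/50 → 1/60 → 1/80.

1/80s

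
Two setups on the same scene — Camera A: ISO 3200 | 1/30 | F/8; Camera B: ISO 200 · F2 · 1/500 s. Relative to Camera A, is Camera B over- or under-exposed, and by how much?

4 stops darker

Aperture: f/8 → f/5.6 → f/4 → f/2.8 → f/2 — 4 stops larger aperture (brighter).
Shutter speed: 1/30 → 1/60 → 1/125 → 1/250 → 1/500 — 4 stops faster (darker).
ISO: 3200 → 1600 → 800 → 400 → 200 — 4 stops dropped (darker).
Net: +4 −4 −4 = −4 stops.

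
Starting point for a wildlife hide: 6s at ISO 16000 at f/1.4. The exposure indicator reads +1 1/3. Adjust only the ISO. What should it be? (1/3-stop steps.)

Overexposed by 1 1/3 stops → need 1 1/3 stops darker.
ISO: 16000 → 12800 → 10000 → 8000 → 6400.

ISO 6400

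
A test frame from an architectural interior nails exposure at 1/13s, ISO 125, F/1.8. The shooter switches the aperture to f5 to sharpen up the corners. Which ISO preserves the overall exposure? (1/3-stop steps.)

ISO 1000

Aperture: f/1.8 → f/2 → f/2.2 → f/2.5 → f/2.8 → f/3.2 → f/3.5 → f/4 → f/4.5 → f/5 — 3 stops stopped down (darker).
Need 3 stops brighter from the ISO: 125 → 160 → 200 → 250 → 320 → 400 → 500 → 640 → 800 → 1000.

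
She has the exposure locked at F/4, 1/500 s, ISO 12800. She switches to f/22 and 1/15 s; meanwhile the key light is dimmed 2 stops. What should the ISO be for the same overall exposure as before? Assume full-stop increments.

ISO 51200

Scene light: 2 stops darker.
Aperture: f/4 → f/5.6 → f/8 → f/11 → f/16 → f/22 — 5 stops narrower (darker).
Shutter speed: 1/500 → 1/250 → 1/125 → 1/60 → 1/30 → 1/15 — 5 stops slower (brighter).
Net so far: 2 stops darker. ISO: 12800 → 25600 → 51200.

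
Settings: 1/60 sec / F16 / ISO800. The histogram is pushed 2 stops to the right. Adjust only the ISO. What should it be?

ISO 200

Overexposed by 2 stops → need 2 stops darker.
ISO: 800 → 400 → 200.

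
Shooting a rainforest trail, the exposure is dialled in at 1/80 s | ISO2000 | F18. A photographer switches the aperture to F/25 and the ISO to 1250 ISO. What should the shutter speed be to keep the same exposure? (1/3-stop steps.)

1/25s

Aperture: f/18 → f/20 → f/22 → f/25 — 1 stop smaller aperture (darker).
ISO: 2000 → 1600 → 1250 — 2/3 stop lower (darker).
Net change so far: 1 2/3 stops darker. Offset with the shutter speed: 1/80 → 1/60 → 1/50 → 1/40 → 1/30 → 1/25.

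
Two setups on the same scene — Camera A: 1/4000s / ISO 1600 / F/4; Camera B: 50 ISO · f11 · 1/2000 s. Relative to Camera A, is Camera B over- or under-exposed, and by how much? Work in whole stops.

7 stops darker

Aperture: f/4 → f/5.6 → f/8 → f/11 — 3 stops smaller aperture (darker).
Shutter speed: 1/4000 → 1/2000 — 1 stop slower (brighter).
ISO: 1600 → 800 → 400 → 200 → 100 → 50 — 5 stops lower (darker).
Net: −3 +1 −5 = −7 stops.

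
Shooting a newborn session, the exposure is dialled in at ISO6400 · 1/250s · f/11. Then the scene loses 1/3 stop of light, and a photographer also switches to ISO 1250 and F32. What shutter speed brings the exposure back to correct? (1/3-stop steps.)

1/5s

Scene light: 1/3 stop darker.
ISO: 6400 → 5000 → 4000 → 3200 → 2500 → 2000 → 1600 → 1250 — 2 1/3 stops dropped (darker).
Aperture: f/11 → f/13 → f/14 → f/16 → f/18 → f/20 → f/22 → f/25 → f/29 → f/32 — 3 stops smaller aperture (darker).
Net so far: 5 2/3 stops darker. Shutter speed: 1/250 → 1/200 → 1/160 → 1/125 → 1/100 → 1/80 → 1/60 → 1/50 → 1/40 → 1/30 → 1/25 → 1/20 → 1/15 → 1/13 → 1/10 → 1/8 → 1/6 → 1/5.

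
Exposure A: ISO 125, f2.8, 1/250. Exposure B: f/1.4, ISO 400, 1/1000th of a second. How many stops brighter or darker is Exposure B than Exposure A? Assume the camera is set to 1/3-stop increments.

1 2/3 stops brighter

Aperture: f/2.8 → f/2.5 → f/2.2 → f/2 → f/1.8 → f/1.6 → f/1.4 — 2 stops wider (brighter).
Shutter speed: 1/250 → 1/320 → 1/400 → 1/500 → 1/640 → 1/800 → 1/1000 — 2 stops shorter (darker).
ISO: 125 → 160 → 200 → 250 → 320 → 400 — 1 2/3 stops raised (brighter).
Net: +2 −2 +1 2/3 = +1 2/3 stops.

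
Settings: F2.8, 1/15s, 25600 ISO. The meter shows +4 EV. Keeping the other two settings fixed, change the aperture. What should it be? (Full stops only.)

Overexposed by 4 stops → need 4 stops darker.
Aperture: f/2.8 → f/4 → f/5.6 → f/8 → f/11.

f/11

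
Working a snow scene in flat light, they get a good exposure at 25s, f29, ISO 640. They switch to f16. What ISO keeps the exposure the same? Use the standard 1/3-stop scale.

ISO 200

Aperture: f/29 → f/25 → f/22 → f/20 → f/18 → f/16 — 1 2/3 stops larger aperture (brighter).
Need 1 2/3 stops darker from the ISO: 640 → 500 → 400 → 320 → 250 → 200.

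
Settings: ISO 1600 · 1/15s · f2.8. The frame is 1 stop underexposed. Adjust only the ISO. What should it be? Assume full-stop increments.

Underexposed by 1 stop → need 1 stop brighter.
ISO: 1600 → 3200.

ISO 3200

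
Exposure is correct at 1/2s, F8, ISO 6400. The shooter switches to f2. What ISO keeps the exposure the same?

Aperture: f/8 → f/5.6 → f/4 → f/2.8 → f/2 — 4 stops larger aperture (brighter).
Need 4 stops darker from the ISO: 6400 → 3200 → 1600 → 800 → 400.

ISO 400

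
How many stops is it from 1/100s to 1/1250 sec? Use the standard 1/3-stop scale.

3 2/3 stops

1/100 → 1/125 → 1/160 → 1/200 → 1/250 → 1/320 → 1/400 → 1/500 → 1/640 → 1/800 → 1/1000 → 1/1250 — count the steps: 11 third-stops = 3 2/3 stops.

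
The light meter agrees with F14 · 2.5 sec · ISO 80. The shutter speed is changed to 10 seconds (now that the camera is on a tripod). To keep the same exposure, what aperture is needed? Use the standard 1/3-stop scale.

Shutter speed: 2.5 → 3.2 → 4 → 5 → 6 → 8 → 10 — 2 stops slower (brighter).
Need 2 stops darker from the aperture: f/14 → f/16 → f/18 → f/20 → f/22 → f/25 → f/29.

f/29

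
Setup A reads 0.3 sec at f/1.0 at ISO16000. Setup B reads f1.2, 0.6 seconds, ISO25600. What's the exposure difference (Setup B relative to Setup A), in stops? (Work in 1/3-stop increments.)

1 stop brighter

Aperture: f/1.0 → f/1.1 → f/1.2 — 2/3 stop stopped down (darker).
Shutter speed: 0.3 → 0.4 → 0.5 → 0.6 — 1 stop longer (brighter).
ISO: 16000 → 20000 → 25600 — 2/3 stop raised (brighter).
Net: −2/3 +1 +2/3 = +1 stop.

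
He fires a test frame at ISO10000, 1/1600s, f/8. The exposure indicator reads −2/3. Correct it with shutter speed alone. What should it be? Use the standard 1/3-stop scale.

1/1000s

Underexposed by 2/3 stop → need 2/3 stop brighter.
Shutter speed: 1/1600 → 1/1250 → 1/1000.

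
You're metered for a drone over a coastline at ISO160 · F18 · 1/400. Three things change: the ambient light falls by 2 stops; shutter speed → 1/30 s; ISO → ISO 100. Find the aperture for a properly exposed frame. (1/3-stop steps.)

Scene light: 2 stops darker.
Shutter speed: 1/400 → 1/320 → 1/250 → 1/200 → 1/160 → 1/125 → 1/100 → 1/80 → 1/60 → 1/50 → 1/40 → 1/30 — 3 2/3 stops slower (brighter).
ISO: 160 → 125 → 100 — 2/3 stop lower (darker).
Net so far: 1 stop brighter. Aperture: f/18 → f/20 → f/22 → f/25.

f/25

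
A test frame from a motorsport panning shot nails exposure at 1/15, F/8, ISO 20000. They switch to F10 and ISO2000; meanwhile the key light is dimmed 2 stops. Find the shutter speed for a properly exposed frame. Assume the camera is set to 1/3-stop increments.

Scene light: 2 stops darker.
Aperture: f/8 → f/9 → f/10 — 2/3 stop smaller aperture (darker).
ISO: 20000 → 16000 → 12800 → 10000 → 8000 → 6400 → 5000 → 4000 → 3200 → 2500 → 2000 — 3 1/3 stops dropped (darker).
Net so far: 6 stops darker. Shutter speed: 1/15 → 1/13 → 1/10 → 1/8 → 1/6 → 1/5 → 1/4 → 0.3 → 0.4 → 0.5 → 0.6 → 0.8 → 1 → 1.3 → 1.6 → 2 → 2.5 → 3.2 → 4.

4 s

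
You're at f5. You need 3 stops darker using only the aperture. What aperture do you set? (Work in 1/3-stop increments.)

f/14

Aperture: f/5 → f/5.6 → f/6.3 → f/7.1 → f/8 → f/9 → f/10 → f/11 → f/13 → f/14 — 3 stops stopped down (darker).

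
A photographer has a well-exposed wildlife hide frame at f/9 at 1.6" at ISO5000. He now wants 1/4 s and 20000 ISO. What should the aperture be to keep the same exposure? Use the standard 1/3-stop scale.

f/7.1

Shutter speed: 1.6 → 1.3 → 1 → 0.8 → 0.6 → 0.5 → 0.4 → 0.3 → 1/4 — 2 2/3 stops faster (darker).
ISO: 5000 → 6400 → 8000 → 10000 → 12800 → 16000 → 20000 — 2 stops raised (brighter).
Net change so far: 2/3 stop darker. Offset with the aperture: f/9 → f/8 → f/7.1.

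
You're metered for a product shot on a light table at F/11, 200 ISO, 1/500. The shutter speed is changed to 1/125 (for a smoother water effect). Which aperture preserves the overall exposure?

Shutter speed: 1/500 → 1/250 → 1/125 — 2 stops slower (brighter).
Need 2 stops darker from the aperture: f/11 → f/16 → f/22.

f/22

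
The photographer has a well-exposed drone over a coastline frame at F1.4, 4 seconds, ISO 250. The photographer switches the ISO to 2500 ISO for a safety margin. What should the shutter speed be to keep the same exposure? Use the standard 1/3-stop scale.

ISO: 250 → 320 → 400 → 500 → 640 → 800 → 1000 → 1250 → 1600 → 2000 → 2500 — 3 1/3 stops higher (brighter).
Need 3 1/3 stops darker from the shutter speed: 4 → 3.2 → 2.5 → 2 → 1.6 → 1.3 → 1 → 0.8 → 0.6 → 0.5 → 0.4.

0.4 s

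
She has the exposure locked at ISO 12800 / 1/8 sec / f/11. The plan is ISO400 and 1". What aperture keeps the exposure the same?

f/5.6

ISO: 12800 → 6400 → 3200 → 1600 → 800 → 400 — 5 stops lower (darker).
Shutter speed: 1/8 → 1/4 → 1/2 → 1 — 3 stops longer (brighter).
Net change so far: 2 stops darker. Offset with the aperture: f/11 → f/8 → f/5.6.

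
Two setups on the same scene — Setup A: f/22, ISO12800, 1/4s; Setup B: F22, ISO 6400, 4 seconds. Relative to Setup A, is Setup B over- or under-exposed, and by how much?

Aperture: unchanged.
Shutter speed: 1/4 → 1/2 → 1 → 2 → 4 — 4 stops longer (brighter).
ISO: 12800 → 6400 — 1 stop lower (darker).
Net: +4 −1 = +3 stops.

3 stops brighter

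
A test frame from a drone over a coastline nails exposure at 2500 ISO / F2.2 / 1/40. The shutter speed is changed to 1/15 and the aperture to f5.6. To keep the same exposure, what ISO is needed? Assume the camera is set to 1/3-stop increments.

ISO 6400

Shutter speed: 1/40 → 1/30 → 1/25 → 1/20 → 1/15 — 1 1/3 stops longer (brighter).
Aperture: f/2.2 → f/2.5 → f/2.8 → f/3.2 → f/3.5 → f/4 → f/4.5 → f/5 → f/5.6 — 2 2/3 stops stopped down (darker).
Net change so far: 1 1/3 stops darker. Offset with the ISO: 2500 → 3200 → 4000 → 5000 → 6400.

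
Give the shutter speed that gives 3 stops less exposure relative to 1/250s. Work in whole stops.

Shutter speed: 1/250 → 1/500 → 1/1000 → 1/2000 — 3 stops faster (darker).

1/2000s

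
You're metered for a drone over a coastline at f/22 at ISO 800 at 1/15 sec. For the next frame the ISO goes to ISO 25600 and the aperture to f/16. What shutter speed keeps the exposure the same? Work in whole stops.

1/1000s

ISO: 800 → 1600 → 3200 → 6400 → 12800 → 25600 — 5 stops raised (brighter).
Aperture: f/22 → f/16 — 1 stop opened up (brighter).
Net change so far: 6 stops brighter. Offset with the shutter speed: 1/15 → 1/30 → 1/60 → 1/125 → 1/250 → 1/500 → 1/1000.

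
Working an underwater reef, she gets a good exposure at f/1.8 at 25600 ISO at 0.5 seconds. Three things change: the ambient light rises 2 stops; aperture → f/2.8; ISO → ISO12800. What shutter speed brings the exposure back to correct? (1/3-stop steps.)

Scene light: 2 stops brighter.
Aperture: f/1.8 → f/2 → f/2.2 → f/2.5 → f/2.8 — 1 1/3 stops stopped down (darker).
ISO: 25600 → 20000 → 16000 → 12800 — 1 stop dropped (darker).
Net so far: 1/3 stop darker. Shutter speed: 0.5 → 0.6.

0.6 s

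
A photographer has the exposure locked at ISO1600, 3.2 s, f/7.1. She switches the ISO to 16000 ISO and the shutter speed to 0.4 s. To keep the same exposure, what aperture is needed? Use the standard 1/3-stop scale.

f/8

ISO: 1600 → 2000 → 2500 → 3200 → 4000 → 5000 → 6400 → 8000 → 10000 → 12800 → 16000 — 3 1/3 stops raised (brighter).
Shutter speed: 3.2 → 2.5 → 2 → 1.6 → 1.3 → 1 → 0.8 → 0.6 → 0.5 → 0.4 — 3 stops faster (darker).
Net change so far: 1/3 stop brighter. Offset with the aperture: f/7.1 → f/8.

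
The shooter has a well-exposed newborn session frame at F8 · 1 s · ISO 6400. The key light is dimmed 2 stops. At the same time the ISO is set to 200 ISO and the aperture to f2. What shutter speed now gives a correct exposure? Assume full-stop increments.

8 s

Scene light: 2 stops darker.
ISO: 6400 → 3200 → 1600 → 800 → 400 → 200 — 5 stops dropped (darker).
Aperture: f/8 → f/5.6 → f/4 → f/2.8 → f/2 — 4 stops larger aperture (brighter).
Net so far: 3 stops darker. Shutter speed: 1 → 2 → 4 → 8.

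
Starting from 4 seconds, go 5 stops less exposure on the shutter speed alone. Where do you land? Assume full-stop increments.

Shutter speed: 4 → 2 → 1 → 1/2 → 1/4 → 1/8 — 5 stops shorter (darker).

1/8s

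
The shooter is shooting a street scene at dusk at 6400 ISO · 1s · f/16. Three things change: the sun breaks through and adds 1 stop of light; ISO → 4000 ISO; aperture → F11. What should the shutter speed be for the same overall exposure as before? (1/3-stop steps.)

Scene light: 1 stop brighter.
ISO: 6400 → 5000 → 4000 — 2/3 stop dropped (darker).
Aperture: f/16 → f/14 → f/13 → f/11 — 1 stop opened up (brighter).
Net so far: 1 1/3 stops brighter. Shutter speed: 1 → 0.8 → 0.6 → 0.5 → 0.4.

0.4 s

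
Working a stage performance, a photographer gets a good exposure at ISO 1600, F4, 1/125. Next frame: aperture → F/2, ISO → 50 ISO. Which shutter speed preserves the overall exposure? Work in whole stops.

1/15s

Aperture: f/4 → f/2.8 → f/2 — 2 stops opened up (brighter).
ISO: 1600 → 800 → 400 → 200 → 100 → 50 — 5 stops dropped (darker).
Net change so far: 3 stops darker. Offset with the shutter speed: 1/125 → 1/60 → 1/30 → 1/15.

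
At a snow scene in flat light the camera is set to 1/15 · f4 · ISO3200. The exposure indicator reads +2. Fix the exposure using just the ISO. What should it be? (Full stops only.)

ISO 800

Overexposed by 2 stops → need 2 stops darker.
ISO: 3200 → 1600 → 800.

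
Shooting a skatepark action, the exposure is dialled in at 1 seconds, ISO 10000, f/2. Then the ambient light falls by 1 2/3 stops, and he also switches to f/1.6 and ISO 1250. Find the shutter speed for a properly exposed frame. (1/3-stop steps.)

Scene light: 1 2/3 stops darker.
Aperture: f/2 → f/1.8 → f/1.6 — 2/3 stop wider (brighter).
ISO: 10000 → 8000 → 6400 → 5000 → 4000 → 3200 → 2500 → 2000 → 1600 → 1250 — 3 stops dropped (darker).
Net so far: 4 stops darker. Shutter speed: 1 → 1.3 → 1.6 → 2 → 2.5 → 3.2 → 4 → 5 → 6 → 8 → 10 → 13 → 15.

15 s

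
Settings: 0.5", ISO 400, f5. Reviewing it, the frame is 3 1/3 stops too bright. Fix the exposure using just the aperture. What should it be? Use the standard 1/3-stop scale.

f/16

Overexposed by 3 1/3 stops → need 3 1/3 stops darker.
Aperture: f/5 → f/5.6 → f/6.3 → f/7.1 → f/8 → f/9 → f/10 → f/11 → f/13 → f/14 → f/16.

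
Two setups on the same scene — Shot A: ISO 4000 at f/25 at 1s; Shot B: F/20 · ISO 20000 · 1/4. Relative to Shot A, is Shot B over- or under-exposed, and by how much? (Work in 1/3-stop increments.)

1 stop brighter

Aperture: f/25 → f/22 → f/20 — 2/3 stop opened up (brighter).
Shutter speed: 1 → 0.8 → 0.6 → 0.5 → 0.4 → 0.3 → 1/4 — 2 stops shorter (darker).
ISO: 4000 → 5000 → 6400 → 8000 → 10000 → 12800 → 16000 → 20000 — 2 1/3 stops raised (brighter).
Net: +2/3 −2 +2 1/3 = +1 stop.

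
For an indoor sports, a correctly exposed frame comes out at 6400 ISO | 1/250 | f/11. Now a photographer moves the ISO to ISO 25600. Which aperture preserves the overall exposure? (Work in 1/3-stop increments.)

ISO: 6400 → 8000 → 10000 → 12800 → 16000 → 20000 → 25600 — 2 stops higher (brighter).
Need 2 stops darker from the aperture: f/11 → f/13 → f/14 → f/16 → f/18 → f/20 → f/22.

f/22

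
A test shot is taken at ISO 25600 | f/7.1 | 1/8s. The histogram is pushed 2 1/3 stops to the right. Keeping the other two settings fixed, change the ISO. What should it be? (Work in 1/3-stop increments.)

Overexposed by 2 1/3 stops → need 2 1/3 stops darker.
ISO: 25600 → 20000 → 16000 → 12800 → 10000 → 8000 → 6400 → 5000.

ISO 5000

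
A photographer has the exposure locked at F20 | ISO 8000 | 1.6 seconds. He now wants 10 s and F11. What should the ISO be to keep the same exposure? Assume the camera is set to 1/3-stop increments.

ISO 400

Shutter speed: 1.6 → 2 → 2.5 → 3.2 → 4 → 5 → 6 → 8 → 10 — 2 2/3 stops slower (brighter).
Aperture: f/20 → f/18 → f/16 → f/14 → f/13 → f/11 — 1 2/3 stops opened up (brighter).
Net change so far: 4 1/3 stops brighter. Offset with the ISO: 8000 → 6400 → 5000 → 4000 → 3200 → 2500 → 2000 → 1600 → 1250 → 1000 → 800 → 640 → 500 → 400.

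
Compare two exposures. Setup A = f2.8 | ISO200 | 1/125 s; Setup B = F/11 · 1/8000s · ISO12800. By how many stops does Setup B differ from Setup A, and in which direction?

4 stops darker

Aperture: f/2.8 → f/4 → f/5.6 → f/8 → f/11 — 4 stops stopped down (darker).
Shutter speed: 1/125 → 1/250 → 1/500 → 1/1000 → 1/2000 → 1/4000 → 1/8000 — 6 stops faster (darker).
ISO: 200 → 400 → 800 → 1600 → 3200 → 6400 → 12800 — 6 stops raised (brighter).
Net: −4 −6 +6 = −4 stops.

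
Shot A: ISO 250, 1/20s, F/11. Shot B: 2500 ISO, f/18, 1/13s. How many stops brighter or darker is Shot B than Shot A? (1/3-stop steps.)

Aperture: f/11 → f/13 → f/14 → f/16 → f/18 — 1 1/3 stops smaller aperture (darker).
Shutter speed: 1/20 → 1/15 → 1/13 — 2/3 stop longer (brighter).
ISO: 250 → 320 → 400 → 500 → 640 → 800 → 1000 → 1250 → 1600 → 2000 → 2500 — 3 1/3 stops higher (brighter).
Net: −1 1/3 +2/3 +3 1/3 = +2 2/3 stops.

2 2/3 stops brighter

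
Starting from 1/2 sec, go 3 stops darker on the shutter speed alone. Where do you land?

Shutter speed: 1/2 → 1/4 → 1/8 → 1/15 — 3 stops shorter (darker).

1/15s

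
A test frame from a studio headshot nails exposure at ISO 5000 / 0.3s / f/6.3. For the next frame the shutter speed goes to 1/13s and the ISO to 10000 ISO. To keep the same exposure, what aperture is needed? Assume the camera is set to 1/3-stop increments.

f/4.5

Shutter speed: 0.3 → 1/4 → 1/5 → 1/6 → 1/8 → 1/10 → 1/13 — 2 stops shorter (darker).
ISO: 5000 → 6400 → 8000 → 10000 — 1 stop raised (brighter).
Net change so far: 1 stop darker. Offset with the aperture: f/6.3 → f/5.6 → f/5 → f/4.5.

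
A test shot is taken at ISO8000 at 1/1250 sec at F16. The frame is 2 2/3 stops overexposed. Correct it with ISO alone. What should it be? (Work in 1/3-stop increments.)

ISO 1250

Overexposed by 2 2/3 stops → need 2 2/3 stops darker.
ISO: 8000 → 6400 → 5000 → 4000 → 3200 → 2500 → 2000 → 1600 → 1250.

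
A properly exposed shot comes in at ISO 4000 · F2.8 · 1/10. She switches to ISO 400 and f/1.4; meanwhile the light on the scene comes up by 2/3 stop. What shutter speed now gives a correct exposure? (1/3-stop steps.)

Scene light: 2/3 stop brighter.
ISO: 4000 → 3200 → 2500 → 2000 → 1600 → 1250 → 1000 → 800 → 640 → 500 → 400 — 3 1/3 stops dropped (darker).
Aperture: f/2.8 → f/2.5 → f/2.2 → f/2 → f/1.8 → f/1.6 → f/1.4 — 2 stops larger aperture (brighter).
Net so far: 2/3 stop darker. Shutter speed: 1/10 → 1/8 → 1/6.

1/6s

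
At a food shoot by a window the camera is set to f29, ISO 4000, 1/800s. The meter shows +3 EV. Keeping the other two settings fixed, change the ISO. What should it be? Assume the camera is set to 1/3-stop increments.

ISO 500

Overexposed by 3 stops → need 3 stops darker.
ISO: 4000 → 3200 → 2500 → 2000 → 1600 → 1250 → 1000 → 800 → 640 → 500.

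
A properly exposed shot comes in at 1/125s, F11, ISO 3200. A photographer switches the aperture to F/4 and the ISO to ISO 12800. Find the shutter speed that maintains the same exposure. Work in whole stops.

1/4000s

Aperture: f/11 → f/8 → f/5.6 → f/4 — 3 stops larger aperture (brighter).
ISO: 3200 → 6400 → 12800 — 2 stops higher (brighter).
Net change so far: 5 stops brighter. Offset with the shutter speed: 1/125 → 1/250 → 1/500 → 1/1000 → 1/2000 → 1/4000.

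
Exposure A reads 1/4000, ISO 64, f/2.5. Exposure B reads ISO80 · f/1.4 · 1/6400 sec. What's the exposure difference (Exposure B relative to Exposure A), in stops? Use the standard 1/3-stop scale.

1 1/3 stops brighter

Aperture: f/2.5 → f/2.2 → f/2 → f/1.8 → f/1.6 → f/1.4 — 1 2/3 stops larger aperture (brighter).
Shutter speed: 1/4000 → 1/5000 → 1/6400 — 2/3 stop shorter (darker).
ISO: 64 → 80 — 1/3 stop raised (brighter).
Net: +1 2/3 −2/3 +1/3 = +1 1/3 stops.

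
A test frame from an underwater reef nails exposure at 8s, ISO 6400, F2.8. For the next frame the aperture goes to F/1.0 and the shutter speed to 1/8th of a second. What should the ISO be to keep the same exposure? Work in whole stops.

Aperture: f/2.8 → f/2 → f/1.4 → f/1.0 — 3 stops wider (brighter).
Shutter speed: 8 → 4 → 2 → 1 → 1/2 → 1/4 → 1/8 — 6 stops faster (darker).
Net change so far: 3 stops darker. Offset with the ISO: 6400 → 12800 → 25600 → 51200.

ISO 51200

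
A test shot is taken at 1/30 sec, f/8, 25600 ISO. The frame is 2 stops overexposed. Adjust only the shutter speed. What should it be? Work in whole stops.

1/125s

Overexposed by 2 stops → need 2 stops darker.
Shutter speed: 1/30 → 1/60 → 1/125.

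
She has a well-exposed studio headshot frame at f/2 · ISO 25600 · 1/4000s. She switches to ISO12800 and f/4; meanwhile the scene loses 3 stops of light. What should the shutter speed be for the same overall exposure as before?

Scene light: 3 stops darker.
ISO: 25600 → 12800 — 1 stop dropped (darker).
Aperture: f/2 → f/2.8 → f/4 — 2 stops stopped down (darker).
Net so far: 6 stops darker. Shutter speed: 1/4000 → 1/2000 → 1/1000 → 1/500 → 1/250 → 1/125 → 1/60.

1/60s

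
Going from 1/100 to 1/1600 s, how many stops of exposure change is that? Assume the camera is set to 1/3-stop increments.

1/100 → 1/125 → 1/160 → 1/200 → 1/250 → 1/320 → 1/400 → 1/500 → 1/640 → 1/800 → 1/1000 → 1/1250 → 1/1600 — count the steps: 12 third-stops = 4 stops.

4 stops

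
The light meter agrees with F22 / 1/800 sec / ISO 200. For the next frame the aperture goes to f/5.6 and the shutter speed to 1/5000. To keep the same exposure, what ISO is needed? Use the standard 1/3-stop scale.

Aperture: f/22 → f/20 → f/18 → f/16 → f/14 → f/13 → f/11 → f/10 → f/9 → f/8 → f/7.1 → f/6.3 → f/5.6 — 4 stops opened up (brighter).
Shutter speed: 1/800 → 1/1000 → 1/1250 → 1/1600 → 1/2000 → 1/2500 → 1/3200 → 1/4000 → 1/5000 — 2 2/3 stops shorter (darker).
Net change so far: 1 1/3 stops brighter. Offset with the ISO: 200 → 160 → 125 → 100 → 80.

ISO 80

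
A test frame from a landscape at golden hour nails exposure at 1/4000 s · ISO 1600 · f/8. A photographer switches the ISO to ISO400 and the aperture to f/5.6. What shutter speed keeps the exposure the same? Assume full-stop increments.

1/2000s

ISO: 1600 → 800 → 400 — 2 stops dropped (darker).
Aperture: f/8 → f/5.6 — 1 stop larger aperture (brighter).
Net change so far: 1 stop darker. Offset with the shutter speed: 1/4000 → 1/2000.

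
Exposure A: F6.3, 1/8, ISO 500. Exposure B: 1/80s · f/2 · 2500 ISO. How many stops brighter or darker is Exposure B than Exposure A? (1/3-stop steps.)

2 1/3 stops brighter

Aperture: f/6.3 → f/5.6 → f/5 → f/4.5 → f/4 → f/3.5 → f/3.2 → f/2.8 → f/2.5 → f/2.2 → f/2 — 3 1/3 stops opened up (brighter).
Shutter speed: 1/8 → 1/10 → 1/13 → 1/15 → 1/20 → 1/25 → 1/30 → 1/40 → 1/50 → 1/60 → 1/80 — 3 1/3 stops faster (darker).
ISO: 500 → 640 → 800 → 1000 → 1250 → 1600 → 2000 → 2500 — 2 1/3 stops higher (brighter).
Net: +3 1/3 −3 1/3 +2 1/3 = +2 1/3 stops.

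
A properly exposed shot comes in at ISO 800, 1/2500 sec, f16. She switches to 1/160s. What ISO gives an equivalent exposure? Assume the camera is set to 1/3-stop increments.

Shutter speed: 1/2500 → 1/2000 → 1/1600 → 1/1250 → 1/1000 → 1/800 → 1/640 → 1/500 → 1/400 → 1/320 → 1/250 → 1/200 → 1/160 — 4 stops longer (brighter).
Need 4 stops darker from the ISO: 800 → 640 → 500 → 400 → 320 → 250 → 200 → 160 → 125 → 100 → 80 → 64 → 50.

ISO 50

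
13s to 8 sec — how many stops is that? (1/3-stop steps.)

2/3 stop

13 → 10 → 8 — count the steps: 2 third-stops = 2/3 stop.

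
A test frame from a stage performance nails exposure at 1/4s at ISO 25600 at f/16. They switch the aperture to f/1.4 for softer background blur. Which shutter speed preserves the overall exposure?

Aperture: f/16 → f/11 → f/8 → f/5.6 → f/4 → f/2.8 → f/2 → f/1.4 — 7 stops wider (brighter).
Need 7 stops darker from the shutter speed: 1/4 → 1/8 → 1/15 → 1/30 → 1/60 → 1/125 → 1/250 → 1/500.

1/500s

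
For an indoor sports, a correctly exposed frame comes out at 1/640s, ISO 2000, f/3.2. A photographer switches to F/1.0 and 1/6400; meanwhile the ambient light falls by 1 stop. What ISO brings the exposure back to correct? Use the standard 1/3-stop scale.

Scene light: 1 stop darker.
Aperture: f/3.2 → f/2.8 → f/2.5 → f/2.2 → f/2 → f/1.8 → f/1.6 → f/1.4 → f/1.2 → f/1.1 → f/1.0 — 3 1/3 stops wider (brighter).
Shutter speed: 1/640 → 1/800 → 1/1000 → 1/1250 → 1/1600 → 1/2000 → 1/2500 → 1/3200 → 1/4000 → 1/5000 → 1/6400 — 3 1/3 stops faster (darker).
Net so far: 1 stop darker. ISO: 2000 → 2500 → 3200 → 4000.

ISO 4000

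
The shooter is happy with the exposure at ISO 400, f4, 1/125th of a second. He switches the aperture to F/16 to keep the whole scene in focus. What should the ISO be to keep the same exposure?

ISO 6400

Aperture: f/4 → f/5.6 → f/8 → f/11 → f/16 — 4 stops stopped down (darker).
Need 4 stops brighter from the ISO: 400 → 800 → 1600 → 3200 → 6400.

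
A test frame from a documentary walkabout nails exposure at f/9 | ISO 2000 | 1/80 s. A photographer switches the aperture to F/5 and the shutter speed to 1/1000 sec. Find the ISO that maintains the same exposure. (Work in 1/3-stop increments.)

Aperture: f/9 → f/8 → f/7.1 → f/6.3 → f/5.6 → f/5 — 1 2/3 stops opened up (brighter).
Shutter speed: 1/80 → 1/100 → 1/125 → 1/160 → 1/200 → 1/250 → 1/320 → 1/400 → 1/500 → 1/640 → 1/800 → 1/1000 — 3 2/3 stops faster (darker).
Net change so far: 2 stops darker. Offset with the ISO: 2000 → 2500 → 3200 → 4000 → 5000 → 6400 → 8000.

ISO 8000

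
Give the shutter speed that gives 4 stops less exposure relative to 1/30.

Shutter speed: 1/30 → 1/60 → 1/125 → 1/250 → 1/500 — 4 stops shorter (darker).

1/500s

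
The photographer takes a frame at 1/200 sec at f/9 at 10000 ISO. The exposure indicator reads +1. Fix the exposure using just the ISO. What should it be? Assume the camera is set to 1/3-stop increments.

Overexposed by 1 stop → need 1 stop darker.
ISO: 10000 → 8000 → 6400 → 5000.

ISO 5000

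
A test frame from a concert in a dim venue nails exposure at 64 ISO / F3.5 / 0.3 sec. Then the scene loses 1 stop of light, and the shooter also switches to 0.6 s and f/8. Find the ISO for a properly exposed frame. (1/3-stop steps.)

Scene light: 1 stop darker.
Shutter speed: 0.3 → 0.4 → 0.5 → 0.6 — 1 stop slower (brighter).
Aperture: f/3.5 → f/4 → f/4.5 → f/5 → f/5.6 → f/6.3 → f/7.1 → f/8 — 2 1/3 stops narrower (darker).
Net so far: 2 1/3 stops darker. ISO: 64 → 80 → 100 → 125 → 160 → 200 → 250 → 320.

ISO 320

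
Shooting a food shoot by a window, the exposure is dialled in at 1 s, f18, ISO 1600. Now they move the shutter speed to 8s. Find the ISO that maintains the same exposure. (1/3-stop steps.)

Shutter speed: 1 → 1.3 → 1.6 → 2 → 2.5 → 3.2 → 4 → 5 → 6 → 8 — 3 stops longer (brighter).
Need 3 stops darker from the ISO: 1600 → 1250 → 1000 → 800 → 640 → 500 → 400 → 320 → 250 → 200.

ISO 200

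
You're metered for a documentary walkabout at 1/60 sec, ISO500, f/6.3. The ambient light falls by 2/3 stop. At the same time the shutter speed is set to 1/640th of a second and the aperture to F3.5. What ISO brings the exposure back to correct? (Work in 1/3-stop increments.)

ISO 2500

Scene light: 2/3 stop darker.
Shutter speed: 1/60 → 1/80 → 1/100 → 1/125 → 1/160 → 1/200 → 1/250 → 1/320 → 1/400 → 1/500 → 1/640 — 3 1/3 stops faster (darker).
Aperture: f/6.3 → f/5.6 → f/5 → f/4.5 → f/4 → f/3.5 — 1 2/3 stops opened up (brighter).
Net so far: 2 1/3 stops darker. ISO: 500 → 640 → 800 → 1000 → 1250 → 1600 → 2000 → 2500.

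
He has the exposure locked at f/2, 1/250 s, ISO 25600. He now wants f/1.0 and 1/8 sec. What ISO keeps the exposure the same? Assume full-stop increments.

Aperture: f/2 → f/1.4 → f/1.0 — 2 stops opened up (brighter).
Shutter speed: 1/250 → 1/125 → 1/60 → 1/30 → 1/15 → 1/8 — 5 stops longer (brighter).
Net change so far: 7 stops brighter. Offset with the ISO: 25600 → 12800 → 6400 → 3200 → 1600 → 800 → 400 → 200.

ISO 200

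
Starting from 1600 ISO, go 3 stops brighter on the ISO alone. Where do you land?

ISO 12800

ISO: 1600 → 3200 → 6400 → 12800 — 3 stops higher (brighter).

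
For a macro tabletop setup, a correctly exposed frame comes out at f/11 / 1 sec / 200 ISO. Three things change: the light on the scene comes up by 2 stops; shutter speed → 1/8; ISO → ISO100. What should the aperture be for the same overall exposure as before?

Scene light: 2 stops brighter.
Shutter speed: 1 → 1/2 → 1/4 → 1/8 — 3 stops faster (darker).
ISO: 200 → 100 — 1 stop dropped (darker).
Net so far: 2 stops darker. Aperture: f/11 → f/8 → f/5.6.

f/5.6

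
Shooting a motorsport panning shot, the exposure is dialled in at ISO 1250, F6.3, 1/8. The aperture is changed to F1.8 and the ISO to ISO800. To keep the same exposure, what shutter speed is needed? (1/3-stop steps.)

1/60s

Aperture: f/6.3 → f/5.6 → f/5 → f/4.5 → f/4 → f/3.5 → f/3.2 → f/2.8 → f/2.5 → f/2.2 → f/2 → f/1.8 — 3 2/3 stops larger aperture (brighter).
ISO: 1250 → 1000 → 800 — 2/3 stop lower (darker).
Net change so far: 3 stops brighter. Offset with the shutter speed: 1/8 → 1/10 → 1/13 → 1/15 → 1/20 → 1/25 → 1/30 → 1/40 → 1/50 → 1/60.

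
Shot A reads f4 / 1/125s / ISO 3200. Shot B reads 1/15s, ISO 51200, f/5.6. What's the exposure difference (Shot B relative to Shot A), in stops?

6 stops brighter

Aperture: f/4 → f/5.6 — 1 stop narrower (darker).
Shutter speed: 1/125 → 1/60 → 1/30 → 1/15 — 3 stops longer (brighter).
ISO: 3200 → 6400 → 12800 → 25600 → 51200 — 4 stops raised (brighter).
Net: −1 +3 +4 = +6 stops.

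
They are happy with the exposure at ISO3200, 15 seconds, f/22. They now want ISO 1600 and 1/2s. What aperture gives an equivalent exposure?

ISO: 3200 → 1600 — 1 stop lower (darker).
Shutter speed: 15 → 8 → 4 → 2 → 1 → 1/2 — 5 stops shorter (darker).
Net change so far: 6 stops darker. Offset with the aperture: f/22 → f/16 → f/11 → f/8 → f/5.6 → f/4 → f/2.8.

f/2.8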